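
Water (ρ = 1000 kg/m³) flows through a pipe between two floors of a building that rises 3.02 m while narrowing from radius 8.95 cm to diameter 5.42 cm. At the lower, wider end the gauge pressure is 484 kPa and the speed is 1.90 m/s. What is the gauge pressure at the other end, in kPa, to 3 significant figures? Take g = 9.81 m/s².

P₂ ≈ 241 kPa

The volume flow rate is constant, so v₂ = (A₁/A₂)v₁ = (252/23.1)·1.90 = 20.7 m/s.
Bernoulli: P₁ + ½ρv₁² + ρg h₁ = P₂ + ½ρv₂² + ρg h₂, so P₂ = P₁ + ½ρ(v₁² − v₂²) − ρg(h₂ − h₁).
P₂ = 484000 + ½·1000·(1.90² − 20.7²) − 1000·9.81·(+3.02) = 484000 + (-213000) − (29600) = 241000 Pa.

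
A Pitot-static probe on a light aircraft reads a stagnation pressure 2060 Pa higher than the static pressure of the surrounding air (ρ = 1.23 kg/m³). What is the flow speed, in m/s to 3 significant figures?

The dynamic pressure equals the rise in static pressure at the stagnation point: ΔP = ½ρv².
v = √(2ΔP/ρ) = √(2·2060/1.23) = 57.9 m/s.

v = 57.9 m/s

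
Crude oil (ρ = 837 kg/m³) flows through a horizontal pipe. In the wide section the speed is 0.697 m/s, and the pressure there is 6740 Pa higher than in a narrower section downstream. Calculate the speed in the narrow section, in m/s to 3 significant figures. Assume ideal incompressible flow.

Along the level pipe P + ½ρv² is conserved, hence v₂² = v₁² + 2(P₁ − P₂)/ρ.
v₂ = √(0.697² + 2·6740/837) = √(0.486 + 16.1) = 4.07 m/s.

v₂ ≈ 4.07 m/s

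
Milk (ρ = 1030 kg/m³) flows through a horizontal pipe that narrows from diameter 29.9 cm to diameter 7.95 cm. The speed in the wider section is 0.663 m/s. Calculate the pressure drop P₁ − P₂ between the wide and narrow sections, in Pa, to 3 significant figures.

By continuity, v₂ = v₁·A₁/A₂ = 0.663·(702/49.6) = 9.38 m/s.
Along the horizontal streamline, P + ½ρv² is constant.
P₁ − P₂ = ½·1030·(9.38² − 0.663²) = ½·1030·87.5 = 45100 Pa.

ΔP = 45100 Pa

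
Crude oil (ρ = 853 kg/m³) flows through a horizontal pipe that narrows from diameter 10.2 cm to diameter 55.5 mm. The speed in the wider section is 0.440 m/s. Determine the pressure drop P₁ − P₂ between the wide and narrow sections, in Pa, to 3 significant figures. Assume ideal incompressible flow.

ΔP ≈ 859 Pa

The volume flow rate is constant, so v₂ = (A₁/A₂)v₁ = (81.7/24.2)·0.440 = 1.49 m/s.
With no height change, Bernoulli's equation is P₁ + ½ρv₁² = P₂ + ½ρv₂².
P₁ − P₂ = ½·853·(1.49² − 0.440²) = ½·853·2.02 = 859 Pa.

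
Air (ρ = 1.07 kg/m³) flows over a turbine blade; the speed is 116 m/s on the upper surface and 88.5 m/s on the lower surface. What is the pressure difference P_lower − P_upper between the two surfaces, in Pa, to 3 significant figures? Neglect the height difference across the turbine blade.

The pressure is lower where the speed is higher: ΔP = ½ρ(v_up² − v_low²).
ΔP = ½·1.07·(116² − 88.5²) = 3010 Pa.

ΔP = 3010 Pa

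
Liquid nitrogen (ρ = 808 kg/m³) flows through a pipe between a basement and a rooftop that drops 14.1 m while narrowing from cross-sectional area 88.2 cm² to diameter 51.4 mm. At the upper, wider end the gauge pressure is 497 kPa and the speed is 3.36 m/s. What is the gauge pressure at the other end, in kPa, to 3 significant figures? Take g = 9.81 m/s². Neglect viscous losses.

531 kPa

By continuity, v₂ = v₁·A₁/A₂ = 3.36·(88.2/20.7) = 14.3 m/s.
Applying Bernoulli between the two ends and solving for P₂: P₂ = P₁ + ½ρ(v₁² − v₂²) − ρgΔh.
P₂ = 497000 + ½·808·(3.36² − 14.3²) − 808·9.81·(−14.1) = 497000 + (-77800) − (-112000) = 531000 Pa.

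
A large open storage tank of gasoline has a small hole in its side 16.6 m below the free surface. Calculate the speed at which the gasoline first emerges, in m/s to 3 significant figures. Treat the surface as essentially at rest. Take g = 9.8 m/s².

v ≈ 18.0 m/s

With the surface at rest and both surface and jet at atmospheric pressure, Bernoulli gives ρg h = ½ρv², so v = √(2gh) = √(2·9.8·16.6) = 18.0 m/s.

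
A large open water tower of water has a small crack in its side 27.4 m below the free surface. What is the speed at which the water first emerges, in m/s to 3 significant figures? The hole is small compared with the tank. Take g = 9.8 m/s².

23.2 m/s

Torricelli's result v = √(2gh) gives v = √(2·9.8·27.4) = 23.2 m/s.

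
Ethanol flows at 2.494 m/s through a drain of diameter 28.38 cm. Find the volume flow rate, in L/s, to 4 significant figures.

Q = A·v = 0.06326 m² × 2.494 m/s = 0.1578 m³/s.
Converting: 0.1578 m³/s × 1000 = 157.8 L/s.

Q ≈ 157.8 L/s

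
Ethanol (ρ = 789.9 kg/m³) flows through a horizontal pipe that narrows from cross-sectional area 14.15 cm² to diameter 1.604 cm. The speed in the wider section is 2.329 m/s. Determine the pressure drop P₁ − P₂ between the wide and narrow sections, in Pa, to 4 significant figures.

ΔP ≈ 102900 Pa

By continuity, v₂ = v₁·A₁/A₂ = 2.329·(14.15/2.021) = 16.31 m/s.
Along the horizontal streamline, P + ½ρv² is constant.
P₁ − P₂ = ½·789.9·(16.31² − 2.329²) = ½·789.9·260.6 = 102900 Pa.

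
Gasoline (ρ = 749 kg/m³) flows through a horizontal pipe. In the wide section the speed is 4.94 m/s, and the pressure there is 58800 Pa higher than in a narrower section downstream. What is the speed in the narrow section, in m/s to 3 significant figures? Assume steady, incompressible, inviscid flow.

With h₁ = h₂, rearranging Bernoulli gives v₂ = √(v₁² + 2ΔP/ρ).
v₂ = √(4.94² + 2·58800/749) = √(24.4 + 157) = 13.5 m/s.

13.5 m/s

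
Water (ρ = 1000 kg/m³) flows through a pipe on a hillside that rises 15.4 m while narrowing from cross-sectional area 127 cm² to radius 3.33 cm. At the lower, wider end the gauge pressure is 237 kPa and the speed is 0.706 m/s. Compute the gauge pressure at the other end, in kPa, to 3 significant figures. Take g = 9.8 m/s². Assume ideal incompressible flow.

P₂ = 83.0 kPa

The volume flow rate is constant, so v₂ = (A₁/A₂)v₁ = (127/34.8)·0.706 = 2.57 m/s.
Applying Bernoulli between the two ends and solving for P₂: P₂ = P₁ + ½ρ(v₁² − v₂²) − ρgΔh.
P₂ = 237000 + ½·1000·(0.706² − 2.57²) − 1000·9.8·(+15.4) = 237000 + (-3060) − (151000) = 83000 Pa.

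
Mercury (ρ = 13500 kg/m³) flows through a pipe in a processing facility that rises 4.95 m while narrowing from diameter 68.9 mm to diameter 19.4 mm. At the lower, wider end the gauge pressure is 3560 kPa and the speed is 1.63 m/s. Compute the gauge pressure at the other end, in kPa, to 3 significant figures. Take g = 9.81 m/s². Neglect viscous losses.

Mass conservation (A₁v₁ = A₂v₂) gives v₂ = 1.63 × 37.3/2.96 = 20.6 m/s.
Bernoulli: P₁ + ½ρv₁² + ρg h₁ = P₂ + ½ρv₂² + ρg h₂, so P₂ = P₁ + ½ρ(v₁² − v₂²) − ρg(h₂ − h₁).
P₂ = 3560000 + ½·13500·(1.63² − 20.6²) − 13500·9.81·(+4.95) = 3560000 + (-2840000) − (656000) = 69100 Pa.

69.1 kPa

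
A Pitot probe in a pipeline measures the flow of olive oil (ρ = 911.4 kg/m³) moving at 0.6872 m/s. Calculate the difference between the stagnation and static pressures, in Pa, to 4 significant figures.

Bernoulli between the free stream and the stagnation point: ½ρv² = P_stag − P_static.
ΔP = ½·911.4·0.6872² = 215.2 Pa.

ΔP ≈ 215.2 Pa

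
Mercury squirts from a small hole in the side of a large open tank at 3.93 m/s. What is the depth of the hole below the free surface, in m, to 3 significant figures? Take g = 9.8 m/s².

For a small hole in a large open tank, ½v² = gh, giving h = v²/(2g).
h = 3.93²/(2·9.8) = 15.4/19.60 = 0.788 m.

h = 0.788 m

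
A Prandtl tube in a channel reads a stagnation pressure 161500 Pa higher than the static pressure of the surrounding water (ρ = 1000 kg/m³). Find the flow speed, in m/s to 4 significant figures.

Bernoulli between the free stream and the stagnation point: ½ρv² = P_stag − P_static.
v = √(2ΔP/ρ) = √(2·161500/1000) = 17.97 m/s.

v ≈ 17.97 m/s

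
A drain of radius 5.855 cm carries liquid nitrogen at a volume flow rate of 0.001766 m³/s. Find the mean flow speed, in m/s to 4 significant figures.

v ≈ 0.1640 m/s

Q = 0.001766 m³/s = 0.001766 m³/s.
v = Q/A = 0.001766 / 0.01077 = 0.1640 m/s.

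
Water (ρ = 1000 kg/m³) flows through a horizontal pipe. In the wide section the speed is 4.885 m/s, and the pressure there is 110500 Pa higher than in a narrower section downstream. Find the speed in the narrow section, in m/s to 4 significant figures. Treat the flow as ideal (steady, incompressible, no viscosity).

Horizontal Bernoulli: P₁ + ½ρv₁² = P₂ + ½ρv₂², so v₂² = v₁² + 2(P₁ − P₂)/ρ.
v₂ = √(4.885² + 2·110500/1000) = √(23.86 + 221.0) = 15.65 m/s.

v₂ = 15.65 m/s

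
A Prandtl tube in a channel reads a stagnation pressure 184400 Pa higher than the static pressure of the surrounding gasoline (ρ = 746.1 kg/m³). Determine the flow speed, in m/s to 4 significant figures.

At the stagnation point the flow is brought to rest, so Bernoulli gives P_stag − P_static = ½ρv².
v = √(2ΔP/ρ) = √(2·184400/746.1) = 22.23 m/s.

22.23 m/s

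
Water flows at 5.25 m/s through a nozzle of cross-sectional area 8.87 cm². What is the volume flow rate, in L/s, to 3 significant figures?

Q = A·v = 0.000887 m² × 5.25 m/s = 0.00466 m³/s.
Converting: 0.00466 m³/s × 1000 = 4.66 L/s.

Q = 4.66 L/s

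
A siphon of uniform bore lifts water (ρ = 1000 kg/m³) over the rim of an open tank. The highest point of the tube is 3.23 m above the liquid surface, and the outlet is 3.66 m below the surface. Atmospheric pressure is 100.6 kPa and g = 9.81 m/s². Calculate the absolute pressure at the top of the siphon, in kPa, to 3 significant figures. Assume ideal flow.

P_top ≈ 33.0 kPa

From the surface to the outlet (both open to atmosphere, surface at rest): v = √(2g·h_out) = √(2·9.81·3.66) = 8.47 m/s.
With constant cross-section the crest speed equals v; applying Bernoulli from the surface up to the crest, P_top = P_atm − ½ρv² − ρg·h_top.
P_top = 100600 − ½·1000·8.47² − 1000·9.81·3.23 = 33000 Pa.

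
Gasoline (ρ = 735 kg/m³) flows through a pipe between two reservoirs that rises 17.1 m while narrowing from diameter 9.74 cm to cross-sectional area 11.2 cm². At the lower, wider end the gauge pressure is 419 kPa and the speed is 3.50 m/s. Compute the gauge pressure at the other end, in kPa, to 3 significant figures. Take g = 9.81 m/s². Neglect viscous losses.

Continuity gives A₁v₁ = A₂v₂, so v₂ = (74.5 cm²)/(11.2 cm²) × 3.50 m/s = 23.3 m/s.
Energy conservation along the streamline gives P₂ = P₁ − ½ρ(v₂² − v₁²) − ρg(h₂ − h₁).
P₂ = 419000 + ½·735·(3.50² − 23.3²) − 735·9.81·(+17.1) = 419000 + (-195000) − (123000) = 101000 Pa.

P₂ ≈ 101 kPa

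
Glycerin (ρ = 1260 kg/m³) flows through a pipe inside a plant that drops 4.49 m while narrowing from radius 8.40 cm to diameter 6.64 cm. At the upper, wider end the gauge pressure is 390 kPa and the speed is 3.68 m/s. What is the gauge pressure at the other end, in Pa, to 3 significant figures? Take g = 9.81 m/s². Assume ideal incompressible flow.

104000 Pa

Continuity gives A₁v₁ = A₂v₂, so v₂ = (222 cm²)/(34.6 cm²) × 3.68 m/s = 23.6 m/s.
Bernoulli: P₁ + ½ρv₁² + ρg h₁ = P₂ + ½ρv₂² + ρg h₂, so P₂ = P₁ + ½ρ(v₁² − v₂²) − ρg(h₂ − h₁).
P₂ = 390000 + ½·1260·(3.68² − 23.6²) − 1260·9.81·(−4.49) = 390000 + (-341000) − (-55500) = 104000 Pa.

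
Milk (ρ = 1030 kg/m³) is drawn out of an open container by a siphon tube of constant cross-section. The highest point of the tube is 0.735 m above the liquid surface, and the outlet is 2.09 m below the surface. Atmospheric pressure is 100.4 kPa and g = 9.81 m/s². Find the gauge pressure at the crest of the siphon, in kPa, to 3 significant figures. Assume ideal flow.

-28.5 kPa

From the surface to the outlet (both open to atmosphere, surface at rest): v = √(2g·h_out) = √(2·9.81·2.09) = 6.40 m/s.
With constant cross-section the crest speed equals v; applying Bernoulli from the surface up to the crest, P_top = P_atm − ½ρv² − ρg·h_top.
P_top = 100400 − ½·1030·6.40² − 1030·9.81·0.735 = 71900 Pa. So P_gauge = P_top − P_atm = -28500 Pa.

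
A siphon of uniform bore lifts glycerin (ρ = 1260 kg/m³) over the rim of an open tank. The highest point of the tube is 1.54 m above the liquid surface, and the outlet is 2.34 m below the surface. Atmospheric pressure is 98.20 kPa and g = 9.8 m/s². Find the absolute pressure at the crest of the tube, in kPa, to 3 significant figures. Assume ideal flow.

P_top ≈ 50.3 kPa

Bernoulli surface→outlet gives ½v² = g·h_out, so v = √(2·9.8·2.34) = 6.77 m/s.
Continuity keeps v the same throughout the tube; from surface to crest, P_atm + 0 = P_top + ½ρv² + ρg·h_top.
P_top = 98200 − ½·1260·6.77² − 1260·9.8·1.54 = 50300 Pa.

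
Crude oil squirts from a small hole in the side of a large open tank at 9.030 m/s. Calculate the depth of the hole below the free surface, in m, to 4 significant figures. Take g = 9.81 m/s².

4.156 m

Inverting v = √(2gh) gives h = v² / 2g.
h = 9.030²/(2·9.81) = 81.54/19.62 = 4.156 m.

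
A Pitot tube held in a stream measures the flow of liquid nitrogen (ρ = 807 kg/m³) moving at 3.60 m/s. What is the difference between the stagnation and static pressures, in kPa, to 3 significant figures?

At the stagnation point the flow is brought to rest, so Bernoulli gives P_stag − P_static = ½ρv².
ΔP = ½·807·3.60² = 5230 Pa.

5.23 kPa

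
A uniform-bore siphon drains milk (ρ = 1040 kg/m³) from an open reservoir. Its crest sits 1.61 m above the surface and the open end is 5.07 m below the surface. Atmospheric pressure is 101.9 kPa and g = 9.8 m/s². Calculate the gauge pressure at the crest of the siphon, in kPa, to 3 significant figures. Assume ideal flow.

The outlet speed comes from Torricelli: v = √(2g·5.07) = 9.97 m/s.
The bore is uniform, so the speed at the crest is the same v. Bernoulli surface→crest: P_atm = P_top + ½ρv² + ρg·h_top.
P_top = 101900 − ½·1040·9.97² − 1040·9.8·1.61 = 33800 Pa. So P_gauge = P_top − P_atm = -68100 Pa.

-68.1 kPa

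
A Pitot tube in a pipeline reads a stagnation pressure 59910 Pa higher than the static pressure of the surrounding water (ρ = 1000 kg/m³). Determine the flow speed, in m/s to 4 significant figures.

The dynamic pressure equals the rise in static pressure at the stagnation point: ΔP = ½ρv².
v = √(2ΔP/ρ) = √(2·59910/1000) = 10.95 m/s.

v ≈ 10.95 m/s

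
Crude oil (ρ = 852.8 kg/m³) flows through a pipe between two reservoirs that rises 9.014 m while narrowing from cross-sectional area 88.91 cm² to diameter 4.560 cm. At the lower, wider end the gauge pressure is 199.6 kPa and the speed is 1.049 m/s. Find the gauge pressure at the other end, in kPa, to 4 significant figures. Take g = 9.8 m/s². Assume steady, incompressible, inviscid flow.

By continuity, v₂ = v₁·A₁/A₂ = 1.049·(88.91/16.33) = 5.711 m/s.
Applying Bernoulli between the two ends and solving for P₂: P₂ = P₁ + ½ρ(v₁² − v₂²) − ρgΔh.
P₂ = 199600 + ½·852.8·(1.049² − 5.711²) − 852.8·9.8·(+9.014) = 199600 + (-13440) − (75330) = 110800 Pa.

P₂ ≈ 110.8 kPa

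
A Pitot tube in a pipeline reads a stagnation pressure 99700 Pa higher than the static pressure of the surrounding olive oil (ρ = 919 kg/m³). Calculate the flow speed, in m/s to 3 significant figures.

v ≈ 14.7 m/s

The dynamic pressure equals the rise in static pressure at the stagnation point: ΔP = ½ρv².
v = √(2ΔP/ρ) = √(2·99700/919) = 14.7 m/s.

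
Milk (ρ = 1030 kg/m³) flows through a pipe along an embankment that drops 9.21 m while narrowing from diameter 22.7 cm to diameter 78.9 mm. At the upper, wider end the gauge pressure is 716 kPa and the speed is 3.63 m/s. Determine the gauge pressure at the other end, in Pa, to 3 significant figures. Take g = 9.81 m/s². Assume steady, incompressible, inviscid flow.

Mass conservation (A₁v₁ = A₂v₂) gives v₂ = 3.63 × 405/48.9 = 30.0 m/s.
Bernoulli: P₁ + ½ρv₁² + ρg h₁ = P₂ + ½ρv₂² + ρg h₂, so P₂ = P₁ + ½ρ(v₁² − v₂²) − ρg(h₂ − h₁).
P₂ = 716000 + ½·1030·(3.63² − 30.0²) − 1030·9.81·(−9.21) = 716000 + (-458000) − (-93100) = 351000 Pa.

P₂ = 351000 Pa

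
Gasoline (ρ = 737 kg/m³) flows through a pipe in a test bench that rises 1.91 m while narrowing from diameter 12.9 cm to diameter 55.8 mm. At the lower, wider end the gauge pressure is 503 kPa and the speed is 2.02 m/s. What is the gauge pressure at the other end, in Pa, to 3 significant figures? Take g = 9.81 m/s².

P₂ ≈ 448000 Pa

The volume flow rate is constant, so v₂ = (A₁/A₂)v₁ = (131/24.5)·2.02 = 10.8 m/s.
Applying Bernoulli between the two ends and solving for P₂: P₂ = P₁ + ½ρ(v₁² − v₂²) − ρgΔh.
P₂ = 503000 + ½·737·(2.02² − 10.8²) − 737·9.81·(+1.91) = 503000 + (-41400) − (13800) = 448000 Pa.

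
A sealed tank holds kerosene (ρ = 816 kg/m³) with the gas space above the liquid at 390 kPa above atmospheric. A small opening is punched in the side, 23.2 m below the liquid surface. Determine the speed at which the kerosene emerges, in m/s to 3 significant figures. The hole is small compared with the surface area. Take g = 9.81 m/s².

Take point 1 at the surface (v₁ ≈ 0) and point 2 at the hole (at atmospheric pressure). Bernoulli: P₁ + ρg h = P_atm + ½ρv₂².
With P₁ − P_atm = 390000 Pa, v₂ = √(2gh + 2ΔP/ρ) = √(2·9.81·23.2 + 2·390000/816) = 37.6 m/s.

v ≈ 37.6 m/s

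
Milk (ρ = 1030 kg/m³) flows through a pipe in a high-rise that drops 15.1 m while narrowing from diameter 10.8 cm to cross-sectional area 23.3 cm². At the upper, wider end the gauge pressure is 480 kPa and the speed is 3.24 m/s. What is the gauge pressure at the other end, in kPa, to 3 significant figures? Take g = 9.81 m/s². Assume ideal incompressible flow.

The volume flow rate is constant, so v₂ = (A₁/A₂)v₁ = (91.6/23.3)·3.24 = 12.7 m/s.
Bernoulli: P₁ + ½ρv₁² + ρg h₁ = P₂ + ½ρv₂² + ρg h₂, so P₂ = P₁ + ½ρ(v₁² − v₂²) − ρg(h₂ − h₁).
P₂ = 480000 + ½·1030·(3.24² − 12.7²) − 1030·9.81·(−15.1) = 480000 + (-78200) − (-153000) = 554000 Pa.

P₂ = 554 kPa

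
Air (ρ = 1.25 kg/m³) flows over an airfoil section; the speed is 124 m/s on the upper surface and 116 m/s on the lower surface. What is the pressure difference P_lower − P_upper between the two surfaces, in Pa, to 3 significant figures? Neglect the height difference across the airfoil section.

ΔP = 1200 Pa

With negligible Δh, P + ½ρv² is constant, so P_low − P_up = ½ρ(v_up² − v_low²).
ΔP = ½·1.25·(124² − 116²) = 1200 Pa.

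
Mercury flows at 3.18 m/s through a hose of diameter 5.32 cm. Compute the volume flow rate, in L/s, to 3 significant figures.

Q = A·v = 0.00222 m² × 3.18 m/s = 0.00707 m³/s.
Converting: 0.00707 m³/s × 1000 = 7.07 L/s.

7.07 L/s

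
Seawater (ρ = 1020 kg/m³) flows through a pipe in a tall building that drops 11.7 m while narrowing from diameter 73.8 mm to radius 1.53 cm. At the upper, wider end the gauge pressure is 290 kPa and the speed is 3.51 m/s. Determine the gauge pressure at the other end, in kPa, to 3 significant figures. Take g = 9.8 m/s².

The volume flow rate is constant, so v₂ = (A₁/A₂)v₁ = (42.8/7.35)·3.51 = 20.4 m/s.
Applying Bernoulli between the two ends and solving for P₂: P₂ = P₁ + ½ρ(v₁² − v₂²) − ρgΔh.
P₂ = 290000 + ½·1020·(3.51² − 20.4²) − 1020·9.8·(−11.7) = 290000 + (-206000) − (-117000) = 201000 Pa.

201 kPa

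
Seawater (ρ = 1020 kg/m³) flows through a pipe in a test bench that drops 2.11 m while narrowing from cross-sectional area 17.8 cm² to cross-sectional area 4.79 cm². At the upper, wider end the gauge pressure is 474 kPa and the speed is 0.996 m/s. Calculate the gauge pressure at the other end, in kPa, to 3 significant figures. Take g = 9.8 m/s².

P₂ = 489 kPa

By continuity, v₂ = v₁·A₁/A₂ = 0.996·(17.8/4.79) = 3.70 m/s.
Applying Bernoulli between the two ends and solving for P₂: P₂ = P₁ + ½ρ(v₁² − v₂²) − ρgΔh.
P₂ = 474000 + ½·1020·(0.996² − 3.70²) − 1020·9.8·(−2.11) = 474000 + (-6480) − (-21100) = 489000 Pa.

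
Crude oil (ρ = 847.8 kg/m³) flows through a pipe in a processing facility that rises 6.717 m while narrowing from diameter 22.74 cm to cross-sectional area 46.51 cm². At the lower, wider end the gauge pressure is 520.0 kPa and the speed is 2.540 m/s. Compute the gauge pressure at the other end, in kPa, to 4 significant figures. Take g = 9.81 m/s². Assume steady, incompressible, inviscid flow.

P₂ ≈ 258.3 kPa

Continuity gives A₁v₁ = A₂v₂, so v₂ = (406.1 cm²)/(46.51 cm²) × 2.540 m/s = 22.18 m/s.
Bernoulli: P₁ + ½ρv₁² + ρg h₁ = P₂ + ½ρv₂² + ρg h₂, so P₂ = P₁ + ½ρ(v₁² − v₂²) − ρg(h₂ − h₁).
P₂ = 520000 + ½·847.8·(2.540² − 22.18²) − 847.8·9.81·(+6.717) = 520000 + (-205800) − (55860) = 258300 Pa.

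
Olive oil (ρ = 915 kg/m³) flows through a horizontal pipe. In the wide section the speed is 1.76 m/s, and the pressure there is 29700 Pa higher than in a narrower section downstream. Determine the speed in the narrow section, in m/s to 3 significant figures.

Horizontal Bernoulli: P₁ + ½ρv₁² = P₂ + ½ρv₂², so v₂² = v₁² + 2(P₁ − P₂)/ρ.
v₂ = √(1.76² + 2·29700/915) = √(3.10 + 64.9) = 8.25 m/s.

8.25 m/s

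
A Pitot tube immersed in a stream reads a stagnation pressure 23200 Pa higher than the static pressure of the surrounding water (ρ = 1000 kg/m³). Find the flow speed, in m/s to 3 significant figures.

v ≈ 6.81 m/s

Bernoulli between the free stream and the stagnation point: ½ρv² = P_stag − P_static.
v = √(2ΔP/ρ) = √(2·23200/1000) = 6.81 m/s.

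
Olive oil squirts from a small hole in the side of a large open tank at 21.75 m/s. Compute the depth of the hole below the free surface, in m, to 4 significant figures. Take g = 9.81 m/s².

h ≈ 24.11 m

For a small hole in a large open tank, ½v² = gh, giving h = v²/(2g).
h = 21.75²/(2·9.81) = 473.1/19.62 = 24.11 m.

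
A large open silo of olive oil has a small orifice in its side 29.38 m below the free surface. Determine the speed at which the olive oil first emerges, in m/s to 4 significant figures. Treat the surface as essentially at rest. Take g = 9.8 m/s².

v ≈ 24.00 m/s

Torricelli's result v = √(2gh) gives v = √(2·9.8·29.38) = 24.00 m/s.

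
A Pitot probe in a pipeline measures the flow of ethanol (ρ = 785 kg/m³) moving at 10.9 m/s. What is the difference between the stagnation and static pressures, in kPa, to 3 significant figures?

ΔP ≈ 46.6 kPa

Bernoulli between the free stream and the stagnation point: ½ρv² = P_stag − P_static.
ΔP = ½·785·10.9² = 46600 Pa.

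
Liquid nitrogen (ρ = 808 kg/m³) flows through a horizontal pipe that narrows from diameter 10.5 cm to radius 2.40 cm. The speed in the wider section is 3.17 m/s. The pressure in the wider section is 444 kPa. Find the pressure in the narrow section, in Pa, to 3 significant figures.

P₂ ≈ 355000 Pa

By continuity, v₂ = v₁·A₁/A₂ = 3.17·(86.6/18.1) = 15.2 m/s.
With no height change, Bernoulli's equation is P₁ + ½ρv₁² = P₂ + ½ρv₂².
P₂ = P₁ − ½ρ(v₂² − v₁²) = 444000 − ½·808·(15.2² − 3.17²) = 444000 − 88900 = 355000 Pa.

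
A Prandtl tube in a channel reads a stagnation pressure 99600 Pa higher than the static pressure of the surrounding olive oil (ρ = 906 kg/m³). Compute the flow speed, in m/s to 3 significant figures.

14.8 m/s

Bernoulli between the free stream and the stagnation point: ½ρv² = P_stag − P_static.
v = √(2ΔP/ρ) = √(2·99600/906) = 14.8 m/s.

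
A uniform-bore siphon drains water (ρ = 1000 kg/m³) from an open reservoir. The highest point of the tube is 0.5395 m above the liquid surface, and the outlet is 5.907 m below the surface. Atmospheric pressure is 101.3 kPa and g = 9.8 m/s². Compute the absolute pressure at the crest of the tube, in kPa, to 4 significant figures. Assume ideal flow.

The outlet speed comes from Torricelli: v = √(2g·5.907) = 10.76 m/s.
With constant cross-section the crest speed equals v; applying Bernoulli from the surface up to the crest, P_top = P_atm − ½ρv² − ρg·h_top.
P_top = 101300 − ½·1000·10.76² − 1000·9.8·0.5395 = 38120 Pa.

P_top ≈ 38.12 kPa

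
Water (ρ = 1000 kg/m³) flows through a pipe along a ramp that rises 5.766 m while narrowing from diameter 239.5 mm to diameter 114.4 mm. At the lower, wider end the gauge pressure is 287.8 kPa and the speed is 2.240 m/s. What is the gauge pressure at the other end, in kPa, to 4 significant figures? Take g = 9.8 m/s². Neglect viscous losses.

By continuity, v₂ = v₁·A₁/A₂ = 2.240·(450.5/102.8) = 9.818 m/s.
Applying Bernoulli between the two ends and solving for P₂: P₂ = P₁ + ½ρ(v₁² − v₂²) − ρgΔh.
P₂ = 287800 + ½·1000·(2.240² − 9.818²) − 1000·9.8·(+5.766) = 287800 + (-45680) − (56510) = 185600 Pa.

P₂ ≈ 185.6 kPa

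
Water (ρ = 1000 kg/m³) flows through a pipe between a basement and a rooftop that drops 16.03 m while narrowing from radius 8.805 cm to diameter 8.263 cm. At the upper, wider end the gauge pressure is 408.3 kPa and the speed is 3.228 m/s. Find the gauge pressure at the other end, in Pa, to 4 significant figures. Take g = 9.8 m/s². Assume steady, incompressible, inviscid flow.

P₂ ≈ 463100 Pa

By continuity, v₂ = v₁·A₁/A₂ = 3.228·(243.6/53.62) = 14.66 m/s.
Bernoulli: P₁ + ½ρv₁² + ρg h₁ = P₂ + ½ρv₂² + ρg h₂, so P₂ = P₁ + ½ρ(v₁² − v₂²) − ρg(h₂ − h₁).
P₂ = 408300 + ½·1000·(3.228² − 14.66²) − 1000·9.8·(−16.03) = 408300 + (-102300) − (-157100) = 463100 Pa.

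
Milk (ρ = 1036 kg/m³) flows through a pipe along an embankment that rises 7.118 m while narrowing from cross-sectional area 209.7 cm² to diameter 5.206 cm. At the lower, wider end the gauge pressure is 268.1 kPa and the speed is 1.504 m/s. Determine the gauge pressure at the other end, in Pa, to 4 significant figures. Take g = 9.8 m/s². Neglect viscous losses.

P₂ = 83290 Pa

By continuity, v₂ = v₁·A₁/A₂ = 1.504·(209.7/21.29) = 14.82 m/s.
Energy conservation along the streamline gives P₂ = P₁ − ½ρ(v₂² − v₁²) − ρg(h₂ − h₁).
P₂ = 268100 + ½·1036·(1.504² − 14.82²) − 1036·9.8·(+7.118) = 268100 + (-112500) − (72270) = 83290 Pa.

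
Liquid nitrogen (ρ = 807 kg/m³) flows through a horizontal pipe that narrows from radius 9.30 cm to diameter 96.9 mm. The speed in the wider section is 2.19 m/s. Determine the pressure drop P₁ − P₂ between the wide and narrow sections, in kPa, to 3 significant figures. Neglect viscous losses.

The volume flow rate is constant, so v₂ = (A₁/A₂)v₁ = (272/73.7)·2.19 = 8.07 m/s.
With no height change, Bernoulli's equation is P₁ + ½ρv₁² = P₂ + ½ρv₂².
P₁ − P₂ = ½·807·(8.07² − 2.19²) = ½·807·60.3 = 24300 Pa.

ΔP ≈ 24.3 kPa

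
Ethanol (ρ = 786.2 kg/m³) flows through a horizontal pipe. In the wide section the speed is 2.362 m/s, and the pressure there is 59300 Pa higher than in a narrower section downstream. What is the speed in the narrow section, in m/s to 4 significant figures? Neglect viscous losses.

Along the level pipe P + ½ρv² is conserved, hence v₂² = v₁² + 2(P₁ − P₂)/ρ.
v₂ = √(2.362² + 2·59300/786.2) = √(5.579 + 150.9) = 12.51 m/s.

v₂ ≈ 12.51 m/s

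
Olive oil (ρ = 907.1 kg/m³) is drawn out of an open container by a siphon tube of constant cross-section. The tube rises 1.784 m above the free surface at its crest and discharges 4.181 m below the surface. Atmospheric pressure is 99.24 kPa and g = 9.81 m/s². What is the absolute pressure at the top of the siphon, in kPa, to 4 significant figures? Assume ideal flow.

From the surface to the outlet (both open to atmosphere, surface at rest): v = √(2g·h_out) = √(2·9.81·4.181) = 9.057 m/s.
Continuity keeps v the same throughout the tube; from surface to crest, P_atm + 0 = P_top + ½ρv² + ρg·h_top.
P_top = 99240 − ½·907.1·9.057² − 907.1·9.81·1.784 = 46160 Pa.

P_top ≈ 46.16 kPa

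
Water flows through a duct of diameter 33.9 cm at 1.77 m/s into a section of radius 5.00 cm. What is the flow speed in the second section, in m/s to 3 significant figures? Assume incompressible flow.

v₂ = 20.3 m/s

Mass conservation (A₁v₁ = A₂v₂) gives v₂ = 1.77 × 903/78.5 = 20.3 m/s.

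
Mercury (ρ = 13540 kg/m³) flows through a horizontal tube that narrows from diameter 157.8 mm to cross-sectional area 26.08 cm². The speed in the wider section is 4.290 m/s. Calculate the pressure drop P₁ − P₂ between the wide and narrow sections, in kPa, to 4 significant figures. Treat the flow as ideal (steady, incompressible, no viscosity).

ΔP ≈ 6882 kPa

By continuity, v₂ = v₁·A₁/A₂ = 4.290·(195.6/26.08) = 32.17 m/s.
With no height change, Bernoulli's equation is P₁ + ½ρv₁² = P₂ + ½ρv₂².
P₁ − P₂ = ½·13540·(32.17² − 4.290²) = ½·13540·1017 = 6882000 Pa.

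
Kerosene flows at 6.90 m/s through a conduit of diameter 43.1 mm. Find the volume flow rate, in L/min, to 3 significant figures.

Q ≈ 604 L/min

Q = A·v = 0.00146 m² × 6.90 m/s = 0.0101 m³/s.
Converting: 0.0101 m³/s × 60000 = 604 L/min.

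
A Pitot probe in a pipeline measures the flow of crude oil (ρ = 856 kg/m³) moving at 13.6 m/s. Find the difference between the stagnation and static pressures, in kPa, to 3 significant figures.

ΔP ≈ 79.2 kPa

The dynamic pressure equals the rise in static pressure at the stagnation point: ΔP = ½ρv².
ΔP = ½·856·13.6² = 79200 Pa.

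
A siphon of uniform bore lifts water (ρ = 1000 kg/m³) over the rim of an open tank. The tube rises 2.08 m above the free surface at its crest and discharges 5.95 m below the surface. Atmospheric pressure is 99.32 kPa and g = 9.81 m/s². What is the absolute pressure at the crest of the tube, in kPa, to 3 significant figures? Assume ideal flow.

20.5 kPa

The outlet speed comes from Torricelli: v = √(2g·5.95) = 10.8 m/s.
With constant cross-section the crest speed equals v; applying Bernoulli from the surface up to the crest, P_top = P_atm − ½ρv² − ρg·h_top.
P_top = 99320 − ½·1000·10.8² − 1000·9.81·2.08 = 20500 Pa.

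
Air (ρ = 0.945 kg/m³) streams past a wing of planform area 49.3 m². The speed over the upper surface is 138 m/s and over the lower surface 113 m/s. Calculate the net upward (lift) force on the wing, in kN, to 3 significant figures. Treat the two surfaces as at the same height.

F ≈ 146 kN

From P + ½ρv² = const at equal height, P_low − P_up = ½ρ(v_up² − v_low²).
ΔP = ½·0.945·(138² − 113²) = 2960 Pa.
Lift = ΔP · A = 2960 × 49.3 = 146000 N.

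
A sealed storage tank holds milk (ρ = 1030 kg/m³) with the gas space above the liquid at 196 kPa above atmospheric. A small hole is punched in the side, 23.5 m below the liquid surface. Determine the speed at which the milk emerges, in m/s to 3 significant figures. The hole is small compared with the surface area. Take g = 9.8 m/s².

29.0 m/s

Take point 1 at the surface (v₁ ≈ 0) and point 2 at the hole (at atmospheric pressure). Bernoulli: P₁ + ρg h = P_atm + ½ρv₂².
With P₁ − P_atm = 196000 Pa, v₂ = √(2gh + 2ΔP/ρ) = √(2·9.8·23.5 + 2·196000/1030) = 29.0 m/s.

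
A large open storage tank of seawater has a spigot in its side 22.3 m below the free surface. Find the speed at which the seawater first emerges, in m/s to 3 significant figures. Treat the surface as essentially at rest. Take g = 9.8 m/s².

Torricelli's result v = √(2gh) gives v = √(2·9.8·22.3) = 20.9 m/s.

v ≈ 20.9 m/s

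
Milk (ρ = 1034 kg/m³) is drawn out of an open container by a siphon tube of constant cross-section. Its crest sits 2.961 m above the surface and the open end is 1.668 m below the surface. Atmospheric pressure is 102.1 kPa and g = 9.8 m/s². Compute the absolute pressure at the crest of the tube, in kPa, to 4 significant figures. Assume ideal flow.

Bernoulli surface→outlet gives ½v² = g·h_out, so v = √(2·9.8·1.668) = 5.718 m/s.
With constant cross-section the crest speed equals v; applying Bernoulli from the surface up to the crest, P_top = P_atm − ½ρv² − ρg·h_top.
P_top = 102100 − ½·1034·5.718² − 1034·9.8·2.961 = 55190 Pa.

P_top ≈ 55.19 kPa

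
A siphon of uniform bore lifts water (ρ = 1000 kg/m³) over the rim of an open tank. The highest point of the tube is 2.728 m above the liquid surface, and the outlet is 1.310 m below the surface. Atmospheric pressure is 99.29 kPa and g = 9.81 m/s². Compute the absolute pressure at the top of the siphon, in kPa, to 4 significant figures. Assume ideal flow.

From the surface to the outlet (both open to atmosphere, surface at rest): v = √(2g·h_out) = √(2·9.81·1.310) = 5.070 m/s.
Continuity keeps v the same throughout the tube; from surface to crest, P_atm + 0 = P_top + ½ρv² + ρg·h_top.
P_top = 99290 − ½·1000·5.070² − 1000·9.81·2.728 = 59680 Pa.

P_top ≈ 59.68 kPa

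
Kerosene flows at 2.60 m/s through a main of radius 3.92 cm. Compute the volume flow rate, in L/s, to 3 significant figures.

Q ≈ 12.6 L/s

Q = A·v = 0.00483 m² × 2.60 m/s = 0.0126 m³/s.
Converting: 0.0126 m³/s × 1000 = 12.6 L/s.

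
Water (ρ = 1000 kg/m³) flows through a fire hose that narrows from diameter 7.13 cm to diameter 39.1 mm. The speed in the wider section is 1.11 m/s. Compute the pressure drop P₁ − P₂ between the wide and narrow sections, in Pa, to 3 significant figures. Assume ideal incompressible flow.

6200 Pa

The volume flow rate is constant, so v₂ = (A₁/A₂)v₁ = (39.9/12.0)·1.11 = 3.69 m/s.
The pipe is horizontal, so Bernoulli reduces to P₁ + ½ρv₁² = P₂ + ½ρv₂².
P₁ − P₂ = ½·1000·(3.69² − 1.11²) = ½·1000·12.4 = 6200 Pa.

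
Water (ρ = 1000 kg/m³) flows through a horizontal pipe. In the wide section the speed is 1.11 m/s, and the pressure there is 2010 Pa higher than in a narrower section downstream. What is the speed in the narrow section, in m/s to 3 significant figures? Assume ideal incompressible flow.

v₂ ≈ 2.29 m/s

Horizontal Bernoulli: P₁ + ½ρv₁² = P₂ + ½ρv₂², so v₂² = v₁² + 2(P₁ − P₂)/ρ.
v₂ = √(1.11² + 2·2010/1000) = √(1.23 + 4.02) = 2.29 m/s.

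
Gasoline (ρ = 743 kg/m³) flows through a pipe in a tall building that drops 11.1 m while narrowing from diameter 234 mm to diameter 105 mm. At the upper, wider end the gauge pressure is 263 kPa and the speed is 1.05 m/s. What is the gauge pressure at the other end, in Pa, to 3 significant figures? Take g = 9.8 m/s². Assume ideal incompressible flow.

P₂ ≈ 334000 Pa

Mass conservation (A₁v₁ = A₂v₂) gives v₂ = 1.05 × 430/86.6 = 5.21 m/s.
Bernoulli: P₁ + ½ρv₁² + ρg h₁ = P₂ + ½ρv₂² + ρg h₂, so P₂ = P₁ + ½ρ(v₁² − v₂²) − ρg(h₂ − h₁).
P₂ = 263000 + ½·743·(1.05² − 5.21²) − 743·9.8·(−11.1) = 263000 + (-9690) − (-80800) = 334000 Pa.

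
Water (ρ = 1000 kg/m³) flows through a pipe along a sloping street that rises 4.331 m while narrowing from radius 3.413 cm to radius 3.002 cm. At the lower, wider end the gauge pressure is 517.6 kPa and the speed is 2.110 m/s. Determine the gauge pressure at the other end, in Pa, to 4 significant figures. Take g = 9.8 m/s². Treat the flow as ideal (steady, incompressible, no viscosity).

By continuity, v₂ = v₁·A₁/A₂ = 2.110·(36.60/28.31) = 2.727 m/s.
Energy conservation along the streamline gives P₂ = P₁ − ½ρ(v₂² − v₁²) − ρg(h₂ − h₁).
P₂ = 517600 + ½·1000·(2.110² − 2.727²) − 1000·9.8·(+4.331) = 517600 + (-1493) − (42440) = 473700 Pa.

P₂ ≈ 473700 Pa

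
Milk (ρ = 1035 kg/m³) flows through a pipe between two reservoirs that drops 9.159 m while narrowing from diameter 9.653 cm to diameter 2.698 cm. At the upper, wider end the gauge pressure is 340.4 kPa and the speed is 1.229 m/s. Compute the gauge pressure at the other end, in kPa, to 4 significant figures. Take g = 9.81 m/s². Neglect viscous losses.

P₂ = 306.1 kPa

By continuity, v₂ = v₁·A₁/A₂ = 1.229·(73.18/5.717) = 15.73 m/s.
Bernoulli: P₁ + ½ρv₁² + ρg h₁ = P₂ + ½ρv₂² + ρg h₂, so P₂ = P₁ + ½ρ(v₁² − v₂²) − ρg(h₂ − h₁).
P₂ = 340400 + ½·1035·(1.229² − 15.73²) − 1035·9.81·(−9.159) = 340400 + (-127300) − (-92990) = 306100 Pa.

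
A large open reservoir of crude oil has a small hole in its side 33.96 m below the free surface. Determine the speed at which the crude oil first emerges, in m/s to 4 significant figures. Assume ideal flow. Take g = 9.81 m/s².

Bernoulli from surface to hole (P equal, v_surface ≈ 0): v = √(2gh) = √(2×9.81×33.96) = 25.81 m/s.

v ≈ 25.81 m/s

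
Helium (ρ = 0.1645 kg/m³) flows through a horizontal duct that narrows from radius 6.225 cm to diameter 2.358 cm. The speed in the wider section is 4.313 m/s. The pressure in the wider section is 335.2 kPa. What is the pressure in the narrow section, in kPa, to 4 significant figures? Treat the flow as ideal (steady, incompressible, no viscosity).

P₂ ≈ 334.0 kPa

Mass conservation (A₁v₁ = A₂v₂) gives v₂ = 4.313 × 121.7/4.367 = 120.2 m/s.
The pipe is horizontal, so Bernoulli reduces to P₁ + ½ρv₁² = P₂ + ½ρv₂².
P₂ = P₁ − ½ρ(v₂² − v₁²) = 335200 − ½·0.1645·(120.2² − 4.313²) = 335200 − 1188 = 334000 Pa.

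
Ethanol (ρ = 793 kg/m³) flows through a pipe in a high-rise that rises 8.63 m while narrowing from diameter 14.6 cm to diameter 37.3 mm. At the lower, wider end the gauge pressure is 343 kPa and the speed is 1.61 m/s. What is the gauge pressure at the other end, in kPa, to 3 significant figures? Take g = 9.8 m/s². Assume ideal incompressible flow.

P₂ ≈ 35.7 kPa

The volume flow rate is constant, so v₂ = (A₁/A₂)v₁ = (167/10.9)·1.61 = 24.7 m/s.
Applying Bernoulli between the two ends and solving for P₂: P₂ = P₁ + ½ρ(v₁² − v₂²) − ρgΔh.
P₂ = 343000 + ½·793·(1.61² − 24.7²) − 793·9.8·(+8.63) = 343000 + (-240000) − (67100) = 35700 Pa.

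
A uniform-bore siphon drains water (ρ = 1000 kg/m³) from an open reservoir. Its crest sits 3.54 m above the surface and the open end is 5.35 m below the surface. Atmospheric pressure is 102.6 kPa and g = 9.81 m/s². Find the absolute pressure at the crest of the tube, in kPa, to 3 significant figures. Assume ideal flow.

P_top = 15.4 kPa

The outlet speed comes from Torricelli: v = √(2g·5.35) = 10.2 m/s.
The bore is uniform, so the speed at the crest is the same v. Bernoulli surface→crest: P_atm = P_top + ½ρv² + ρg·h_top.
P_top = 102600 − ½·1000·10.2² − 1000·9.81·3.54 = 15400 Pa.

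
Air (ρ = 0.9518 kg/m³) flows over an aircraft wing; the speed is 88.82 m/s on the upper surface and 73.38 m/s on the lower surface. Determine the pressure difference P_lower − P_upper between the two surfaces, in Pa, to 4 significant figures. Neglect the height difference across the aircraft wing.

The pressure is lower where the speed is higher: ΔP = ½ρ(v_up² − v_low²).
ΔP = ½·0.9518·(88.82² − 73.38²) = 1192 Pa.

ΔP ≈ 1192 Pa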